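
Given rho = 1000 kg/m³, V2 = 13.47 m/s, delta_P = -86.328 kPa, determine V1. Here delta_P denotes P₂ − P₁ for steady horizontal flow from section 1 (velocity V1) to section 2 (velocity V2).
Formula: \Delta P = \frac{1}{2} \rho (V_1^2 - V_2^2)
Substituting knowns: -86.328 = 0.5·1000·(V1² − 13.47²)/1000
Solving for V1: V1 = √(13.47² + 2·(-86.328·1000)/1000) = 2.964 m/s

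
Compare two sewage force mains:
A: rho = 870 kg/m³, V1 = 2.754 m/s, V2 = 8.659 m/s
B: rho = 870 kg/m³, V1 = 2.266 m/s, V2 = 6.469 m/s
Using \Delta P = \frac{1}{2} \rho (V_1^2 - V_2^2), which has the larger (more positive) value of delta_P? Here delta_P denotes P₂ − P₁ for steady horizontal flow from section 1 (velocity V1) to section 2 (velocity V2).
delta_P(A) = -29.32 kPa, delta_P(B) = -15.97 kPa. Answer: B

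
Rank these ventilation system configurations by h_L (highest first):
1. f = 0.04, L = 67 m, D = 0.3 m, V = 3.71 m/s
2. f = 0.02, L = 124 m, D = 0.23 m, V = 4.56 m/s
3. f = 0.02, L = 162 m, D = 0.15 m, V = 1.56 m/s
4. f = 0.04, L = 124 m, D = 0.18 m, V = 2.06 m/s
Case 1: h_L = 6.267 m
Case 2: h_L = 11.43 m
Case 3: h_L = 2.679 m
Case 4: h_L = 5.96 m
Ranking (highest first): 2, 1, 4, 3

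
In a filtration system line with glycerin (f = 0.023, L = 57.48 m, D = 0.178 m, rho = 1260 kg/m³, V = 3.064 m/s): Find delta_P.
Formula: \Delta P = f \frac{L}{D} \frac{\rho V^2}{2}
delta_P = 0.023·(57.48/0.178)·0.5·1260·3.064²/1000 = 43.93 kPa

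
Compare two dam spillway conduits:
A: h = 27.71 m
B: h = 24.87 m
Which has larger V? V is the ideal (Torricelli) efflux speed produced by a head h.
V(A) = 23.32 m/s, V(B) = 22.09 m/s. Answer: A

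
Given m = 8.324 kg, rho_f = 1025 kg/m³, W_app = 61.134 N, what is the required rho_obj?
Formula: W_{app} = mg\left(1 - \frac{\rho_f}{\rho_{obj}}\right)
Substituting knowns: 61.134 = 8.324·9.81·(1 − 1025/rho_obj)
Solving for rho_obj: rho_obj = 1025/(1 − 61.134/(8.324·9.81)) = 4078 kg/m³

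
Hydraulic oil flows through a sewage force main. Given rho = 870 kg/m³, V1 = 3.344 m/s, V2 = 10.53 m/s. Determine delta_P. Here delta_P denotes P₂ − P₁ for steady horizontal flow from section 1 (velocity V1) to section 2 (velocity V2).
Formula: \Delta P = \frac{1}{2} \rho (V_1^2 - V_2^2)
delta_P = 0.5·870·(3.344² − 10.53²)/1000 = -43.37 kPa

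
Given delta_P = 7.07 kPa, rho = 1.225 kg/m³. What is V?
Formula: V = \sqrt{\frac{2 \Delta P}{\rho}}
V = √(2·(7.07·1000)/1.225) = 107.4 m/s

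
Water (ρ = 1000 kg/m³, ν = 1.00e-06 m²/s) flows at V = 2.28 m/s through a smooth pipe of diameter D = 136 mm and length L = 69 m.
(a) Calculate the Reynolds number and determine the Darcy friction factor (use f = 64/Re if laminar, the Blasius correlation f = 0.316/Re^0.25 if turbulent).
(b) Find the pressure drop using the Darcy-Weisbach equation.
(a) Re = V·D/ν = 2.28·0.136/1.00e-06 = 310080 → turbulent (Re > 4000); f = 0.316/Re^0.25 = 0.316/310080^0.25 = 0.013391 (Blasius is strictly valid for Re ≲ 1e5; used here as the smooth-pipe estimate the problem specifies)
(b) Darcy-Weisbach: ΔP = f·(L/D)·½ρV²/1000 = 0.013391·(69/0.136)·½·1000·2.28²/1000 = 17.66 kPa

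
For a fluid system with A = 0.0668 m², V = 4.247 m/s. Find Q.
Formula: Q = A V
Q = 0.0668·4.247·1000 = 283.7 L/s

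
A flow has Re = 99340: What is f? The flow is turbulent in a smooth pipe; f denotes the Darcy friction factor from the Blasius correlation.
Formula: f = \frac{0.316}{Re^{0.25}}
f = 0.316/99340^0.25 = 0.0178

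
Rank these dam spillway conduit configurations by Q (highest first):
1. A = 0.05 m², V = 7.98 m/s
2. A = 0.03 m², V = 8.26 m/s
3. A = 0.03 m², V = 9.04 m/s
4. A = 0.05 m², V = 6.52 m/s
Case 1: Q = 399 L/s
Case 2: Q = 247.8 L/s
Case 3: Q = 271.2 L/s
Case 4: Q = 326 L/s
Ranking (highest first): 1, 4, 3, 2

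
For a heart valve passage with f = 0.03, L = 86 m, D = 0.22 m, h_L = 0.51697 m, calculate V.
Formula: h_L = f \frac{L}{D} \frac{V^2}{2g}
Substituting knowns: 0.51697 = 0.03·(86/0.22)·V²/(2·9.81)
Solving for V: V = √(0.51697·2·9.81/(0.03·(86/0.22))) = 0.93 m/s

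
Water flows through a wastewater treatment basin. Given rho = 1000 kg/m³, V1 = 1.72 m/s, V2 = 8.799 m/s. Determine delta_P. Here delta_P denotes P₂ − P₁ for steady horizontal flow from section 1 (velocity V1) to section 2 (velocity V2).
Formula: \Delta P = \frac{1}{2} \rho (V_1^2 - V_2^2)
delta_P = 0.5·1000·(1.72² − 8.799²)/1000 = -37.23 kPa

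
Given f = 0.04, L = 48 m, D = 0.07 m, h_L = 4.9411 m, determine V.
Formula: h_L = f \frac{L}{D} \frac{V^2}{2g}
Substituting knowns: 4.9411 = 0.04·(48/0.07)·V²/(2·9.81)
Solving for V: V = √(4.9411·2·9.81/(0.04·(48/0.07))) = 1.88 m/s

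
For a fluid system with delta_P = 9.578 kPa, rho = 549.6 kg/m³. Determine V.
Formula: V = \sqrt{\frac{2 \Delta P}{\rho}}
V = √(2·(9.578·1000)/549.6) = 5.904 m/s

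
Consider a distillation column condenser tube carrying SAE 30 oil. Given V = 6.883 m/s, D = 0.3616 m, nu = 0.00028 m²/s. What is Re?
Formula: Re = \frac{V D}{\nu}
Re = 6.883·0.3616/0.00028 = 8889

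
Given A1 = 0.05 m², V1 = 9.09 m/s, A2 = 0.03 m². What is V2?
Formula: V_2 = \frac{A_1 V_1}{A_2}
V2 = 0.05·9.09/0.03 = 15.15 m/s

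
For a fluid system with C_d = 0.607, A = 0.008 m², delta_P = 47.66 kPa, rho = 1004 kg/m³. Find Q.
Formula: Q = C_d A \sqrt{\frac{2 \Delta P}{\rho}}
Q = 0.607·0.008·√(2·(47.66·1000)/1004)·1000 = 47.32 L/s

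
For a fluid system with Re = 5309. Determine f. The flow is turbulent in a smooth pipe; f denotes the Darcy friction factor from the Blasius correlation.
Formula: f = \frac{0.316}{Re^{0.25}}
f = 0.316/5309^0.25 = 0.03702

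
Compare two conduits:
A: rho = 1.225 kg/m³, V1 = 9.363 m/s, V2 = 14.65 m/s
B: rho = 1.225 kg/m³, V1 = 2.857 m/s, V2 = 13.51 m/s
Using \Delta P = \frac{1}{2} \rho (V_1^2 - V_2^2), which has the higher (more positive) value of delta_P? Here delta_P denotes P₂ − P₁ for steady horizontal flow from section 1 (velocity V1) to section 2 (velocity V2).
delta_P(A) = -0.07776 kPa, delta_P(B) = -0.1068 kPa. Answer: A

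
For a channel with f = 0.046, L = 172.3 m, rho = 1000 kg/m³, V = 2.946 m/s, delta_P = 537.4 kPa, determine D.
Formula: \Delta P = f \frac{L}{D} \frac{\rho V^2}{2}
Substituting knowns: 537.4 = 0.046·(172.3/D)·0.5·1000·2.946²/1000
Solving for D: D = 0.046·172.3·0.5·1000·2.946²/(537.4·1000) = 0.064 m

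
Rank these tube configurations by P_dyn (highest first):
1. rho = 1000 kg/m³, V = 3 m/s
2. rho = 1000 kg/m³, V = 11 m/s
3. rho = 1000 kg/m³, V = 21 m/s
Case 1: P_dyn = 4.5 kPa
Case 2: P_dyn = 60.5 kPa
Case 3: P_dyn = 220.5 kPa
Ranking (highest first): 3, 2, 1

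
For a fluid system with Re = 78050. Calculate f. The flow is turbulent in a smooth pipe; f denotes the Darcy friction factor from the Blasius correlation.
Formula: f = \frac{0.316}{Re^{0.25}}
f = 0.316/78050^0.25 = 0.01891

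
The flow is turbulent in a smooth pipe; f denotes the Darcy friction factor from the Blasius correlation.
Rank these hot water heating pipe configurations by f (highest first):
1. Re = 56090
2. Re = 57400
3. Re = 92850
Case 1: f = 0.02053
Case 2: f = 0.02042
Case 3: f = 0.0181
Ranking (highest first): 1, 2, 3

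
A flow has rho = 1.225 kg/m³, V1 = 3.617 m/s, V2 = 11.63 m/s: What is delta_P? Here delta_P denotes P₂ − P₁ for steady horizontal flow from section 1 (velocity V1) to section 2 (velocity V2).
Formula: \Delta P = \frac{1}{2} \rho (V_1^2 - V_2^2)
delta_P = 0.5·1.225·(3.617² − 11.63²)/1000 = -0.07483 kPa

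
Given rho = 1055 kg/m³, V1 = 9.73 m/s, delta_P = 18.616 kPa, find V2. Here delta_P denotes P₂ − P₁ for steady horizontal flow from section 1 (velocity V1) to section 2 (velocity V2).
Formula: \Delta P = \frac{1}{2} \rho (V_1^2 - V_2^2)
Substituting knowns: 18.616 = 0.5·1055·(9.73² − V2²)/1000
Solving for V2: V2 = √(9.73² − 2·(18.616·1000)/1055) = 7.706 m/s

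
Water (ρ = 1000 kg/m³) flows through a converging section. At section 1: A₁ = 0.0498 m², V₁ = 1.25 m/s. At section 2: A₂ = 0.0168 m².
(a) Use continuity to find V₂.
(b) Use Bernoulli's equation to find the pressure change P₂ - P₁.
(a) Continuity: A₁V₁=A₂V₂ -> V₂=A₁V₁/A₂=0.0498*1.25/0.0168=3.71 m/s
(b) Bernoulli: P₂-P₁=0.5*rho*(V₁^2-V₂^2)/1000=0.5*1000*(1.25^2-3.71^2)/1000=-6.101 kPa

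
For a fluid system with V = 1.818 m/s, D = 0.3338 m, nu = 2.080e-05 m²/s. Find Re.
Formula: Re = \frac{V D}{\nu}
Re = 1.818·0.3338/2.080e-05 = 29175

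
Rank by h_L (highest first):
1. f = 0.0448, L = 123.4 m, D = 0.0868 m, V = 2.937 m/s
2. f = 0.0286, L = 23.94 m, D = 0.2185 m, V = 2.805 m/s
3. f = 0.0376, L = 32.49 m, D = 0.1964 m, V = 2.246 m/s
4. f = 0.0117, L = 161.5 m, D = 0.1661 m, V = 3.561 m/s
Case 1: h_L = 28 m
Case 2: h_L = 1.257 m
Case 3: h_L = 1.599 m
Case 4: h_L = 7.352 m
Ranking (highest first): 1, 4, 3, 2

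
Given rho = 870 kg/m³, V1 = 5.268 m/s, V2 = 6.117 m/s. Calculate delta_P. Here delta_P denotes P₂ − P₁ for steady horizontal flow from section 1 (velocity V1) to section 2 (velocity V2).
Formula: \Delta P = \frac{1}{2} \rho (V_1^2 - V_2^2)
delta_P = 0.5·870·(5.268² − 6.117²)/1000 = -4.205 kPa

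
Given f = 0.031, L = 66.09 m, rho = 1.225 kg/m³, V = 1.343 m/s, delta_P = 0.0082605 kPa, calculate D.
Formula: \Delta P = f \frac{L}{D} \frac{\rho V^2}{2}
Substituting knowns: 0.0082605 = 0.031·(66.09/D)·0.5·1.225·1.343²/1000
Solving for D: D = 0.031·66.09·0.5·1.225·1.343²/(0.0082605·1000) = 0.274 m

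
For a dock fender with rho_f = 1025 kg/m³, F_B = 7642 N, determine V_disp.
Formula: F_B = \rho_f g V_{disp}
Substituting knowns: 7642 = 1025·9.81·V_disp
Solving for V_disp: V_disp = 7642/(1025·9.81) = 0.76 m³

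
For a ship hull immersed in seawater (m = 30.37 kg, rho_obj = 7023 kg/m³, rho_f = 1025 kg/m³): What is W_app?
Formula: W_{app} = mg\left(1 - \frac{\rho_f}{\rho_{obj}}\right)
W_app = 30.37·9.81·(1 − 1025/7023) = 254.4 N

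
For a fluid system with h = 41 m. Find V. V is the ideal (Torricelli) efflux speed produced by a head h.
Formula: V = \sqrt{2 g h}
V = √(2·9.81·41) = 28.36 m/s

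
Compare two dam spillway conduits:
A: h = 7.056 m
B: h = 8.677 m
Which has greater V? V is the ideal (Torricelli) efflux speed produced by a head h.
V(A) = 11.77 m/s, V(B) = 13.05 m/s. Answer: B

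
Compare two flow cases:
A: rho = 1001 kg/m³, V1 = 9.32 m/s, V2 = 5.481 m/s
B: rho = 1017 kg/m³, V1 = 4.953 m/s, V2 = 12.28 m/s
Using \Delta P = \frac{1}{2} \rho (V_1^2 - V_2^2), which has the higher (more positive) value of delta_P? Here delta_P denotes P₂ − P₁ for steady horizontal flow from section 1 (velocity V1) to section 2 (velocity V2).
delta_P(A) = 28.44 kPa, delta_P(B) = -64.21 kPa. Answer: A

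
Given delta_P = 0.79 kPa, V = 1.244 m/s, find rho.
Formula: V = \sqrt{\frac{2 \Delta P}{\rho}}
Substituting knowns: 1.244 = √(2·(0.79·1000)/rho)
Solving for rho: rho = 2·(0.79·1000)/1.244² = 1021 kg/m³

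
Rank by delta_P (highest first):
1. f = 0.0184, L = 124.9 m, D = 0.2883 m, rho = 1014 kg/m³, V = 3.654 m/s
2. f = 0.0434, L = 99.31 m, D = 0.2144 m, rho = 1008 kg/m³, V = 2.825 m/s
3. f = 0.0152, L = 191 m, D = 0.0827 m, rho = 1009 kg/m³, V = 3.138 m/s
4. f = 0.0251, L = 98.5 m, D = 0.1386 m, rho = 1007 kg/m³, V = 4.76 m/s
Case 1: delta_P = 53.96 kPa
Case 2: delta_P = 80.86 kPa
Case 3: delta_P = 174.4 kPa
Case 4: delta_P = 203.5 kPa
Ranking (highest first): 4, 3, 2, 1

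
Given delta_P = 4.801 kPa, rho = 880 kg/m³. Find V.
Formula: V = \sqrt{\frac{2 \Delta P}{\rho}}
V = √(2·(4.801·1000)/880) = 3.303 m/s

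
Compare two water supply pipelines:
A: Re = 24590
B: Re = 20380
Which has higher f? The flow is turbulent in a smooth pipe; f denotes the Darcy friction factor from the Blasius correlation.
f(A) = 0.02523, f(B) = 0.02645. Answer: B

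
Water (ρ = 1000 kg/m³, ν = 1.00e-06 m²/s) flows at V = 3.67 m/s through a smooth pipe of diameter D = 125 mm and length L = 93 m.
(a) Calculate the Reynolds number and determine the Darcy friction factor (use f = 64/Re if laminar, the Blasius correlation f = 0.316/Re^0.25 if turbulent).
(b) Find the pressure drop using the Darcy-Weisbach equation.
(a) Re = V·D/ν = 3.67·0.125/1.00e-06 = 458750 → turbulent (Re > 4000); f = 0.316/Re^0.25 = 0.316/458750^0.25 = 0.012142 (Blasius is strictly valid for Re ≲ 1e5; used here as the smooth-pipe estimate the problem specifies)
(b) Darcy-Weisbach: ΔP = f·(L/D)·½ρV²/1000 = 0.012142·(93/0.125)·½·1000·3.67²/1000 = 60.84 kPa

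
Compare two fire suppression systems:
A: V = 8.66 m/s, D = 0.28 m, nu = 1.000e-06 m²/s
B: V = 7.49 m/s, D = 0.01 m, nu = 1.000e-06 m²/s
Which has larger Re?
Re(A) = 2.425e+06, Re(B) = 74900. Answer: A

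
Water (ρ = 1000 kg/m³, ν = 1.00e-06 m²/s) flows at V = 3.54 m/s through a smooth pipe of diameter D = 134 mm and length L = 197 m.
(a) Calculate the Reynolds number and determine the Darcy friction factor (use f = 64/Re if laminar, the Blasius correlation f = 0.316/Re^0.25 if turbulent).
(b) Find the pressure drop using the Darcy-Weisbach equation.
(a) Re = V·D/ν = 3.54·0.134/1.00e-06 = 474360 → turbulent (Re > 4000); f = 0.316/Re^0.25 = 0.316/474360^0.25 = 0.012041 (Blasius is strictly valid for Re ≲ 1e5; used here as the smooth-pipe estimate the problem specifies)
(b) Darcy-Weisbach: ΔP = f·(L/D)·½ρV²/1000 = 0.012041·(197/0.134)·½·1000·3.54²/1000 = 110.9 kPa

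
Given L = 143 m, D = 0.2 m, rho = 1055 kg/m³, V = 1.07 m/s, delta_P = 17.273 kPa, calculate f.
Formula: \Delta P = f \frac{L}{D} \frac{\rho V^2}{2}
Substituting knowns: 17.273 = f·(143/0.2)·0.5·1055·1.07²/1000
Solving for f: f = (17.273·1000)/((143/0.2)·0.5·1055·1.07²) = 0.04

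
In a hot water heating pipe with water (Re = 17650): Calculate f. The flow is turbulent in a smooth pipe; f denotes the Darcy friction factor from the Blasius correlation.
Formula: f = \frac{0.316}{Re^{0.25}}
f = 0.316/17650^0.25 = 0.02742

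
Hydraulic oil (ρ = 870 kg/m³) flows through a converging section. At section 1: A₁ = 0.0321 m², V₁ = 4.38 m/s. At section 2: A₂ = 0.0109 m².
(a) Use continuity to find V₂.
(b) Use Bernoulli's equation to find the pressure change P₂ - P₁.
(a) Continuity: A₁V₁=A₂V₂ -> V₂=A₁V₁/A₂=0.0321*4.38/0.0109=12.90 m/s
(b) Bernoulli: P₂-P₁=0.5*rho*(V₁^2-V₂^2)/1000=0.5*870*(4.38^2-12.90^2)/1000=-64.04 kPa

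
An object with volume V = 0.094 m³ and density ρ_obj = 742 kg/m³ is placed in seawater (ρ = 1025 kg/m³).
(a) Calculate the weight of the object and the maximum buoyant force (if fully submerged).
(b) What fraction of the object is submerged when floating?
(a) W=rho_obj*g*V=742*9.81*0.094=684.2 N; F_B(max)=rho*g*V=1025*9.81*0.094=945.2 N
(b) Floating fraction=rho_obj/rho=742/1025=0.724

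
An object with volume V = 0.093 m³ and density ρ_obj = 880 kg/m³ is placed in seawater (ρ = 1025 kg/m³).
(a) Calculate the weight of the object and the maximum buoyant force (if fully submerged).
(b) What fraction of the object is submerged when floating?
(a) W=rho_obj*g*V=880*9.81*0.093=802.9 N; F_B(max)=rho*g*V=1025*9.81*0.093=935.1 N
(b) Floating fraction=rho_obj/rho=880/1025=0.859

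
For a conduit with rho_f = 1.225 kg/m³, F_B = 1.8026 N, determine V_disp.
Formula: F_B = \rho_f g V_{disp}
Substituting knowns: 1.8026 = 1.225·9.81·V_disp
Solving for V_disp: V_disp = 1.8026/(1.225·9.81) = 0.15 m³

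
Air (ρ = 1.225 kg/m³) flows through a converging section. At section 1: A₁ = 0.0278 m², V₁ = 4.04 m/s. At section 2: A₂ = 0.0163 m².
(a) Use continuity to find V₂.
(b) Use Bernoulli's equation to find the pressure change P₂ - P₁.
(a) Continuity: A₁V₁=A₂V₂ -> V₂=A₁V₁/A₂=0.0278*4.04/0.0163=6.89 m/s
(b) Bernoulli: P₂-P₁=0.5*rho*(V₁^2-V₂^2)/1000=0.5*1.225*(4.04^2-6.89^2)/1000=-0.01908 kPa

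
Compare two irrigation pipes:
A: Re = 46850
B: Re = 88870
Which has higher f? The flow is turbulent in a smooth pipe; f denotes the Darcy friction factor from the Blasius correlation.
f(A) = 0.02148, f(B) = 0.0183. Answer: A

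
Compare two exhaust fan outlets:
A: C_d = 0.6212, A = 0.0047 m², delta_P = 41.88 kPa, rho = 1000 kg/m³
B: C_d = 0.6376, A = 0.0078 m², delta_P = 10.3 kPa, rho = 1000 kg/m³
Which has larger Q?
Q(A) = 26.72 L/s, Q(B) = 22.57 L/s. Answer: A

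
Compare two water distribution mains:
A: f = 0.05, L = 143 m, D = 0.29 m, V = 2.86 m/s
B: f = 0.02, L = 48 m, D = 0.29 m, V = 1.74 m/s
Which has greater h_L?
h_L(A) = 10.28 m, h_L(B) = 0.5108 m. Answer: A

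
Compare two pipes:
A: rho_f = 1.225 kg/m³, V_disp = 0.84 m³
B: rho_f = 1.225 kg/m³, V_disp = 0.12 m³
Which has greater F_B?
F_B(A) = 10.09 N, F_B(B) = 1.442 N. Answer: A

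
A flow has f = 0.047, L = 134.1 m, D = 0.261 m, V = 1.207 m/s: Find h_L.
Formula: h_L = f \frac{L}{D} \frac{V^2}{2g}
h_L = 0.047·(134.1/0.261)·1.207²/(2·9.81) = 1.793 m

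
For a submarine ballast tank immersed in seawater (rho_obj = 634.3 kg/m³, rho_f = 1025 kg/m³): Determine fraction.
Formula: f_{sub} = \frac{\rho_{obj}}{\rho_f}
fraction = 634.3/1025 = 0.6188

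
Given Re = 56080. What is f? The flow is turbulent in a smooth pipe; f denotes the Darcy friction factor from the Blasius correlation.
Formula: f = \frac{0.316}{Re^{0.25}}
f = 0.316/56080^0.25 = 0.02053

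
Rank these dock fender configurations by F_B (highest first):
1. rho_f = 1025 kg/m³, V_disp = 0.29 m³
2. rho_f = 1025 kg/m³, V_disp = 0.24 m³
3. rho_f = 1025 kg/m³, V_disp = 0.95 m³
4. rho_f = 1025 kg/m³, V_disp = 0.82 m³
Case 1: F_B = 2916 N
Case 2: F_B = 2413 N
Case 3: F_B = 9552 N
Case 4: F_B = 8245 N
Ranking (highest first): 3, 4, 1, 2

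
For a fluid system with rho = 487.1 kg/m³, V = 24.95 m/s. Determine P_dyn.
Formula: P_{dyn} = \frac{1}{2} \rho V^2
P_dyn = 0.5·487.1·24.95²/1000 = 151.6 kPa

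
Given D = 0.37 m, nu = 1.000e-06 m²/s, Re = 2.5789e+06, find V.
Formula: Re = \frac{V D}{\nu}
Substituting knowns: 2.5789e+06 = V·0.37/1.000e-06
Solving for V: V = 2.5789e+06·1.000e-06/0.37 = 6.97 m/s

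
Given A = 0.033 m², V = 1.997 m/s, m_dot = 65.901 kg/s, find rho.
Formula: \dot{m} = \rho A V
Substituting knowns: 65.901 = rho·0.033·1.997
Solving for rho: rho = 65.901/(0.033·1.997) = 1000 kg/m³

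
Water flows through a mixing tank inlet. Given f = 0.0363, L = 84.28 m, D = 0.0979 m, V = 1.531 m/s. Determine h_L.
Formula: h_L = f \frac{L}{D} \frac{V^2}{2g}
h_L = 0.0363·(84.28/0.0979)·1.531²/(2·9.81) = 3.733 m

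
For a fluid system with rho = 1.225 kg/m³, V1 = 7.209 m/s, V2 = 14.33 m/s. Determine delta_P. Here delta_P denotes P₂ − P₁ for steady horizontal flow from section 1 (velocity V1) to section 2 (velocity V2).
Formula: \Delta P = \frac{1}{2} \rho (V_1^2 - V_2^2)
delta_P = 0.5·1.225·(7.209² − 14.33²)/1000 = -0.09394 kPa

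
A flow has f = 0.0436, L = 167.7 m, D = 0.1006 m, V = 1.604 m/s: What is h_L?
Formula: h_L = f \frac{L}{D} \frac{V^2}{2g}
h_L = 0.0436·(167.7/0.1006)·1.604²/(2·9.81) = 9.531 m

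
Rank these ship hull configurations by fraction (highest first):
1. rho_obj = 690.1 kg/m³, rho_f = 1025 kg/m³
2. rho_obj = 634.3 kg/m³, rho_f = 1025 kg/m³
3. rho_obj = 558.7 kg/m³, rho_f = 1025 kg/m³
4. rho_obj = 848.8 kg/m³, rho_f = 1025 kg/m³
Case 1: fraction = 0.6733
Case 2: fraction = 0.6188
Case 3: fraction = 0.5451
Case 4: fraction = 0.8281
Ranking (highest first): 4, 1, 2, 3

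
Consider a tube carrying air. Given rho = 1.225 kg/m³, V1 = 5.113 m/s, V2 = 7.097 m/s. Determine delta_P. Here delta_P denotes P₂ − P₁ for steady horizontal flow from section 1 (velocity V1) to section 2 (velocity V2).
Formula: \Delta P = \frac{1}{2} \rho (V_1^2 - V_2^2)
delta_P = 0.5·1.225·(5.113² − 7.097²)/1000 = -0.01484 kPa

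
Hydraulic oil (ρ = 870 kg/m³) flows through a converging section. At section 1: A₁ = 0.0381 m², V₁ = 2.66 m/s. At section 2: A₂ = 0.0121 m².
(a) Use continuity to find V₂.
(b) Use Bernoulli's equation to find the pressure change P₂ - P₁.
(a) Continuity: A₁V₁=A₂V₂ -> V₂=A₁V₁/A₂=0.0381*2.66/0.0121=8.38 m/s
(b) Bernoulli: P₂-P₁=0.5*rho*(V₁^2-V₂^2)/1000=0.5*870*(2.66^2-8.38^2)/1000=-27.47 kPa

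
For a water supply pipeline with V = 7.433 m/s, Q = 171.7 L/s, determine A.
Formula: Q = A V
Substituting knowns: 171.7 = A·7.433·1000
Solving for A: A = (171.7/1000)/7.433 = 0.0231 m²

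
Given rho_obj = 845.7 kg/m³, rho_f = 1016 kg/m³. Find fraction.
Formula: f_{sub} = \frac{\rho_{obj}}{\rho_f}
fraction = 845.7/1016 = 0.8324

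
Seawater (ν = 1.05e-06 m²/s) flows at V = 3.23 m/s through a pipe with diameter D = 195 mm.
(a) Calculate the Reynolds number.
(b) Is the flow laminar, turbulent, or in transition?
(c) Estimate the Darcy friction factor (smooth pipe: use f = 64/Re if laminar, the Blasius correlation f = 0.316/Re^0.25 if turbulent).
(a) Re = V·D/ν = 3.23·0.195/1.05e-06 = 599860
(b) Flow regime: turbulent (Re > 4000)
(c) Friction factor: f = 0.316/Re^0.25 = 0.316/599860^0.25 = 0.01135 (Blasius is strictly valid for Re ≲ 1e5; used here as the smooth-pipe estimate the problem specifies)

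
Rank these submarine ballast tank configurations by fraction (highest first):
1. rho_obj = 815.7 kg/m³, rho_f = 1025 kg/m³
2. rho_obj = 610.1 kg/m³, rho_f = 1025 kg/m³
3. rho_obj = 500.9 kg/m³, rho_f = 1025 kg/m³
Case 1: fraction = 0.7958
Case 2: fraction = 0.5952
Case 3: fraction = 0.4887
Ranking (highest first): 1, 2, 3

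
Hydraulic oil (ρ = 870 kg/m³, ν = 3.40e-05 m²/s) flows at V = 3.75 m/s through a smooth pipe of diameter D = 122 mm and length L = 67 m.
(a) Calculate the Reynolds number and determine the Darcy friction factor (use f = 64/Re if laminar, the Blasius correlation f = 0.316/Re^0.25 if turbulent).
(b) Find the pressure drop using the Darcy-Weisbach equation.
(a) Re = V·D/ν = 3.75·0.122/3.40e-05 = 13456 → turbulent (Re > 4000); f = 0.316/Re^0.25 = 0.316/13456^0.25 = 0.02934
(b) Darcy-Weisbach: ΔP = f·(L/D)·½ρV²/1000 = 0.02934·(67/0.122)·½·870·3.75²/1000 = 98.57 kPa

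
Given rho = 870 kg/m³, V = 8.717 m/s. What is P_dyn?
Formula: P_{dyn} = \frac{1}{2} \rho V^2
P_dyn = 0.5·870·8.717²/1000 = 33.05 kPa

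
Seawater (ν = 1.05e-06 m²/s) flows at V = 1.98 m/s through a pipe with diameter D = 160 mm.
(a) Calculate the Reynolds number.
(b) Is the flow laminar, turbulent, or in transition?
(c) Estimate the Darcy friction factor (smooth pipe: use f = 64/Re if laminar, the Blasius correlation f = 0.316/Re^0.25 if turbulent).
(a) Re = V·D/ν = 1.98·0.16/1.05e-06 = 301710
(b) Flow regime: turbulent (Re > 4000)
(c) Friction factor: f = 0.316/Re^0.25 = 0.316/301710^0.25 = 0.01348 (Blasius is strictly valid for Re ≲ 1e5; used here as the smooth-pipe estimate the problem specifies)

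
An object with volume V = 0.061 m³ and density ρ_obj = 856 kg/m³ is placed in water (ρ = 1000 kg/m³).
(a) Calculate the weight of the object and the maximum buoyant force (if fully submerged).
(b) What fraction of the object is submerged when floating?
(a) W=rho_obj*g*V=856*9.81*0.061=512.2 N; F_B(max)=rho*g*V=1000*9.81*0.061=598.4 N
(b) Floating fraction=rho_obj/rho=856/1000=0.856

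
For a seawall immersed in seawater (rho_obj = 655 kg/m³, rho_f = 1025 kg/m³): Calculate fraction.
Formula: f_{sub} = \frac{\rho_{obj}}{\rho_f}
fraction = 655/1025 = 0.639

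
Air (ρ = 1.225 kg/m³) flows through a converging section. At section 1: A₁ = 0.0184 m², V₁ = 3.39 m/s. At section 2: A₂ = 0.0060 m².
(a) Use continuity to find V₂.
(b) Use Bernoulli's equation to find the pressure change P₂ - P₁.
(a) Continuity: A₁V₁=A₂V₂ -> V₂=A₁V₁/A₂=0.0184*3.39/0.0060=10.40 m/s
(b) Bernoulli: P₂-P₁=0.5*rho*(V₁^2-V₂^2)/1000=0.5*1.225*(3.39^2-10.40^2)/1000=-0.05921 kPa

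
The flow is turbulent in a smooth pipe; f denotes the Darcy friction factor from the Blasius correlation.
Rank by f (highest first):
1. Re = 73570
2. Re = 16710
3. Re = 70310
Case 1: f = 0.01919
Case 2: f = 0.02779
Case 3: f = 0.01941
Ranking (highest first): 2, 3, 1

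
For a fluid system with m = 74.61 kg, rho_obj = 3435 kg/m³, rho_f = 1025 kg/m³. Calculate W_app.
Formula: W_{app} = mg\left(1 - \frac{\rho_f}{\rho_{obj}}\right)
W_app = 74.61·9.81·(1 − 1025/3435) = 513.5 N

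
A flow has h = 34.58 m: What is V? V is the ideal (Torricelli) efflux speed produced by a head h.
Formula: V = \sqrt{2 g h}
V = √(2·9.81·34.58) = 26.05 m/s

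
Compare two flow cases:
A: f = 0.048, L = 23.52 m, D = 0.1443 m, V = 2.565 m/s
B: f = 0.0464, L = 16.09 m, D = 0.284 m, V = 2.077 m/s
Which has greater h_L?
h_L(A) = 2.624 m, h_L(B) = 0.578 m. Answer: A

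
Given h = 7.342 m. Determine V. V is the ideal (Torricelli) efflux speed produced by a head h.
Formula: V = \sqrt{2 g h}
V = √(2·9.81·7.342) = 12 m/s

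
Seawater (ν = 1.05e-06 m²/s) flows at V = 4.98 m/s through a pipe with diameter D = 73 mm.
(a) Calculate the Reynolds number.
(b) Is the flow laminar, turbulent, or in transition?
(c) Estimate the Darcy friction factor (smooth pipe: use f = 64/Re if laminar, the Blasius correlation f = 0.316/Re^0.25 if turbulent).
(a) Re = V·D/ν = 4.98·0.073/1.05e-06 = 346230
(b) Flow regime: turbulent (Re > 4000)
(c) Friction factor: f = 0.316/Re^0.25 = 0.316/346230^0.25 = 0.01303 (Blasius is strictly valid for Re ≲ 1e5; used here as the smooth-pipe estimate the problem specifies)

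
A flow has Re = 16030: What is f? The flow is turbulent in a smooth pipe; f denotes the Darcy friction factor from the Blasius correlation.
Formula: f = \frac{0.316}{Re^{0.25}}
f = 0.316/16030^0.25 = 0.02808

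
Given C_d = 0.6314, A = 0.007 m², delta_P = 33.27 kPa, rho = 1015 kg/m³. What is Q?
Formula: Q = C_d A \sqrt{\frac{2 \Delta P}{\rho}}
Q = 0.6314·0.007·√(2·(33.27·1000)/1015)·1000 = 35.79 L/s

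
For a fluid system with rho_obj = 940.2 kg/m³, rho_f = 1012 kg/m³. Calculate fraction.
Formula: f_{sub} = \frac{\rho_{obj}}{\rho_f}
fraction = 940.2/1012 = 0.9291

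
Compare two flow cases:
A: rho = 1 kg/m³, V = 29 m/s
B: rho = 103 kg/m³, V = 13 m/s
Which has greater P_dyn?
P_dyn(A) = 0.4205 kPa, P_dyn(B) = 8.704 kPa. Answer: B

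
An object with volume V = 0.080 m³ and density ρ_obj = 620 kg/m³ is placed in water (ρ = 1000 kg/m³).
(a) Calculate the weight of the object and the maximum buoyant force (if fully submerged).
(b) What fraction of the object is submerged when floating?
(a) W=rho_obj*g*V=620*9.81*0.080=486.6 N; F_B(max)=rho*g*V=1000*9.81*0.080=784.8 N
(b) Floating fraction=rho_obj/rho=620/1000=0.620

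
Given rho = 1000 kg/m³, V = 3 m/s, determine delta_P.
Formula: V = \sqrt{\frac{2 \Delta P}{\rho}}
Substituting knowns: 3 = √(2·(delta_P·1000)/1000)
Solving for delta_P: delta_P = 3²·1000/2/1000 = 4.5 kPa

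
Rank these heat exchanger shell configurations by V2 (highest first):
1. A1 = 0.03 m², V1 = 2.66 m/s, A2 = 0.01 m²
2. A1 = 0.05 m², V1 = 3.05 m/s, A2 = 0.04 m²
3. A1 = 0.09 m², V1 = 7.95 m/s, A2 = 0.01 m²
Case 1: V2 = 7.98 m/s
Case 2: V2 = 3.812 m/s
Case 3: V2 = 71.55 m/s
Ranking (highest first): 3, 1, 2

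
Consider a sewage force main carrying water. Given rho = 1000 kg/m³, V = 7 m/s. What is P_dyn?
Formula: P_{dyn} = \frac{1}{2} \rho V^2
P_dyn = 0.5·1000·7²/1000 = 24.5 kPa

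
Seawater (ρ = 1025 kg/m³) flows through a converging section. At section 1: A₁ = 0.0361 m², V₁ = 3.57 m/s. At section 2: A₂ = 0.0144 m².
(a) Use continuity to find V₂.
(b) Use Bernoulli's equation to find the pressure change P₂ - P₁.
(a) Continuity: A₁V₁=A₂V₂ -> V₂=A₁V₁/A₂=0.0361*3.57/0.0144=8.95 m/s
(b) Bernoulli: P₂-P₁=0.5*rho*(V₁^2-V₂^2)/1000=0.5*1025*(3.57^2-8.95^2)/1000=-34.52 kPa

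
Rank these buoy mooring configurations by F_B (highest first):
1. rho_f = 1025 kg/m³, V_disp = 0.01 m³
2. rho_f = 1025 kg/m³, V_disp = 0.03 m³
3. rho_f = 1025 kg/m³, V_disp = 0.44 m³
Case 1: F_B = 100.6 N
Case 2: F_B = 301.7 N
Case 3: F_B = 4424 N
Ranking (highest first): 3, 2, 1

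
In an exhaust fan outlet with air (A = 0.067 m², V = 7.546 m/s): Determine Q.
Formula: Q = A V
Q = 0.067·7.546·1000 = 505.6 L/s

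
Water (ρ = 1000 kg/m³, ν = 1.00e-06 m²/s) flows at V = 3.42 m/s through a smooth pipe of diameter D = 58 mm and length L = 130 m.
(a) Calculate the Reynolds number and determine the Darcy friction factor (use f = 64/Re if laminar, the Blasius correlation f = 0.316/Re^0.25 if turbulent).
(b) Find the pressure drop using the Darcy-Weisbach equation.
(a) Re = V·D/ν = 3.42·0.058/1.00e-06 = 198360 → turbulent (Re > 4000); f = 0.316/Re^0.25 = 0.316/198360^0.25 = 0.014974 (Blasius is strictly valid for Re ≲ 1e5; used here as the smooth-pipe estimate the problem specifies)
(b) Darcy-Weisbach: ΔP = f·(L/D)·½ρV²/1000 = 0.014974·(130/0.058)·½·1000·3.42²/1000 = 196.3 kPa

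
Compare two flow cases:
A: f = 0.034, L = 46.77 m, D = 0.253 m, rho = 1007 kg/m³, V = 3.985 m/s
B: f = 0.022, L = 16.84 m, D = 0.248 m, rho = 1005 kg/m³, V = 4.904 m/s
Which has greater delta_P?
delta_P(A) = 50.26 kPa, delta_P(B) = 18.05 kPa. Answer: A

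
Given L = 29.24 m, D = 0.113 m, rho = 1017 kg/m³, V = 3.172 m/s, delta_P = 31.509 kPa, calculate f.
Formula: \Delta P = f \frac{L}{D} \frac{\rho V^2}{2}
Substituting knowns: 31.509 = f·(29.24/0.113)·0.5·1017·3.172²/1000
Solving for f: f = (31.509·1000)/((29.24/0.113)·0.5·1017·3.172²) = 0.0238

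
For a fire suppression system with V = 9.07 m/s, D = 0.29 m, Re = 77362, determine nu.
Formula: Re = \frac{V D}{\nu}
Substituting knowns: 77362 = 9.07·0.29/nu
Solving for nu: nu = 9.07·0.29/77362 = 3.400e-05 m²/s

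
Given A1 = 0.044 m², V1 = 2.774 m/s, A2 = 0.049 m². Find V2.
Formula: V_2 = \frac{A_1 V_1}{A_2}
V2 = 0.044·2.774/0.049 = 2.491 m/s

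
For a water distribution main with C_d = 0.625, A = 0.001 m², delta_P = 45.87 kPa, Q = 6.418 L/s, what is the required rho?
Formula: Q = C_d A \sqrt{\frac{2 \Delta P}{\rho}}
Substituting knowns: 6.418 = 0.625·0.001·√(2·(45.87·1000)/rho)·1000
Solving for rho: rho = 2·(45.87·1000)/((6.418/1000)/(0.625·0.001))² = 870 kg/m³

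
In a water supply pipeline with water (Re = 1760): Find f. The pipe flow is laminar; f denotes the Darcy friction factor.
Formula: f = \frac{64}{Re}
f = 64/1760 = 0.03636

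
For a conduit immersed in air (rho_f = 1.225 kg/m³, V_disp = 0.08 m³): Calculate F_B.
Formula: F_B = \rho_f g V_{disp}
F_B = 1.225·9.81·0.08 = 0.9614 N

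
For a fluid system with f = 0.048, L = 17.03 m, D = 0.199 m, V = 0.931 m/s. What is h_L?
Formula: h_L = f \frac{L}{D} \frac{V^2}{2g}
h_L = 0.048·(17.03/0.199)·0.931²/(2·9.81) = 0.1815 m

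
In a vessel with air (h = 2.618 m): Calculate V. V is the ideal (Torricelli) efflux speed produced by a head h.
Formula: V = \sqrt{2 g h}
V = √(2·9.81·2.618) = 7.167 m/s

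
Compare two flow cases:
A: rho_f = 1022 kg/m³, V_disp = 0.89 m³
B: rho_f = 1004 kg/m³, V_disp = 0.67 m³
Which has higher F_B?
F_B(A) = 8923 N, F_B(B) = 6599 N. Answer: A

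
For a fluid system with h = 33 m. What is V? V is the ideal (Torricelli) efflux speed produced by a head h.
Formula: V = \sqrt{2 g h}
V = √(2·9.81·33) = 25.45 m/s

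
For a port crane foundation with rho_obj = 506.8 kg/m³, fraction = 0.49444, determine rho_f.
Formula: f_{sub} = \frac{\rho_{obj}}{\rho_f}
Substituting knowns: 0.49444 = 506.8/rho_f
Solving for rho_f: rho_f = 506.8/0.49444 = 1025 kg/m³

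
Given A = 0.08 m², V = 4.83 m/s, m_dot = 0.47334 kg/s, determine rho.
Formula: \dot{m} = \rho A V
Substituting knowns: 0.47334 = rho·0.08·4.83
Solving for rho: rho = 0.47334/(0.08·4.83) = 1.225 kg/m³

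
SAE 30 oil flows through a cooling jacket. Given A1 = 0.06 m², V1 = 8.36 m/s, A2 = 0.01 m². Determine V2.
Formula: V_2 = \frac{A_1 V_1}{A_2}
V2 = 0.06·8.36/0.01 = 50.16 m/s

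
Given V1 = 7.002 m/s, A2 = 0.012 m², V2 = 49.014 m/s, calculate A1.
Formula: V_2 = \frac{A_1 V_1}{A_2}
Substituting knowns: 49.014 = A1·7.002/0.012
Solving for A1: A1 = 49.014·0.012/7.002 = 0.084 m²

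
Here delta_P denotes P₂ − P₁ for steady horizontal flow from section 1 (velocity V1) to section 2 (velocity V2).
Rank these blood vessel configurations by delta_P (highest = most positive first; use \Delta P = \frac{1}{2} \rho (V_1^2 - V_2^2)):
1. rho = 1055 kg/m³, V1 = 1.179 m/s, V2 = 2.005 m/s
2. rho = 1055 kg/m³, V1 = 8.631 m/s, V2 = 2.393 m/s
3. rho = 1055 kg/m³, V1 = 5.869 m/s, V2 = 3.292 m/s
Case 1: delta_P = -1.387 kPa
Case 2: delta_P = 36.27 kPa
Case 3: delta_P = 12.45 kPa
Ranking (highest first): 2, 3, 1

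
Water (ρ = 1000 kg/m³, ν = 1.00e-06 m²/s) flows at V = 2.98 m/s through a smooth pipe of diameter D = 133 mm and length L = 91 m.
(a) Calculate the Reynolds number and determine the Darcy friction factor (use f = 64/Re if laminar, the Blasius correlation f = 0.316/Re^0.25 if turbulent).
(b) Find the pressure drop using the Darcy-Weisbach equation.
(a) Re = V·D/ν = 2.98·0.133/1.00e-06 = 396340 → turbulent (Re > 4000); f = 0.316/Re^0.25 = 0.316/396340^0.25 = 0.012594 (Blasius is strictly valid for Re ≲ 1e5; used here as the smooth-pipe estimate the problem specifies)
(b) Darcy-Weisbach: ΔP = f·(L/D)·½ρV²/1000 = 0.012594·(91/0.133)·½·1000·2.98²/1000 = 38.26 kPa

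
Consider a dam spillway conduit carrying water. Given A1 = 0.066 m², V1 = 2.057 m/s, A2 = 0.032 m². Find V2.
Formula: V_2 = \frac{A_1 V_1}{A_2}
V2 = 0.066·2.057/0.032 = 4.243 m/s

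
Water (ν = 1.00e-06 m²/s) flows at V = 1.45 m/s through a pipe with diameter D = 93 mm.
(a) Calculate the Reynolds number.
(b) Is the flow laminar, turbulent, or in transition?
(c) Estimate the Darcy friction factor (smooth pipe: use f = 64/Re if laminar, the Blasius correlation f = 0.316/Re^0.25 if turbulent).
(a) Re = V·D/ν = 1.45·0.093/1.00e-06 = 134850
(b) Flow regime: turbulent (Re > 4000)
(c) Friction factor: f = 0.316/Re^0.25 = 0.316/134850^0.25 = 0.01649 (Blasius is strictly valid for Re ≲ 1e5; used here as the smooth-pipe estimate the problem specifies)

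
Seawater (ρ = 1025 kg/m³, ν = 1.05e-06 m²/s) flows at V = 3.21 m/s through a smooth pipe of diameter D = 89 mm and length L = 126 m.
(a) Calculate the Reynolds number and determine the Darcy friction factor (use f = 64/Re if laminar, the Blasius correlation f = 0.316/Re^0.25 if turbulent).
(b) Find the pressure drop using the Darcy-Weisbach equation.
(a) Re = V·D/ν = 3.21·0.089/1.05e-06 = 272090 → turbulent (Re > 4000); f = 0.316/Re^0.25 = 0.316/272090^0.25 = 0.013836 (Blasius is strictly valid for Re ≲ 1e5; used here as the smooth-pipe estimate the problem specifies)
(b) Darcy-Weisbach: ΔP = f·(L/D)·½ρV²/1000 = 0.013836·(126/0.089)·½·1025·3.21²/1000 = 103.4 kPa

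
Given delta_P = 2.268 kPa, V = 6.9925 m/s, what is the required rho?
Formula: V = \sqrt{\frac{2 \Delta P}{\rho}}
Substituting knowns: 6.9925 = √(2·(2.268·1000)/rho)
Solving for rho: rho = 2·(2.268·1000)/6.9925² = 92.77 kg/m³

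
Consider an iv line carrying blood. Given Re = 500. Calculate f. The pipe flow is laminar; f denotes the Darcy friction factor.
Formula: f = \frac{64}{Re}
f = 64/500 = 0.128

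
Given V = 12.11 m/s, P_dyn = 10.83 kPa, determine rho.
Formula: P_{dyn} = \frac{1}{2} \rho V^2
Substituting knowns: 10.83 = 0.5·rho·12.11²/1000
Solving for rho: rho = 2·(10.83·1000)/12.11² = 147.7 kg/m³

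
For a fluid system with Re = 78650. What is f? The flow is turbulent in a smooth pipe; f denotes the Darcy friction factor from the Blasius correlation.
Formula: f = \frac{0.316}{Re^{0.25}}
f = 0.316/78650^0.25 = 0.01887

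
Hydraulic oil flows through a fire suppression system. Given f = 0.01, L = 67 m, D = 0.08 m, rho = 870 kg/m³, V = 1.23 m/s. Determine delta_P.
Formula: \Delta P = f \frac{L}{D} \frac{\rho V^2}{2}
delta_P = 0.01·(67/0.08)·0.5·870·1.23²/1000 = 5.512 kPa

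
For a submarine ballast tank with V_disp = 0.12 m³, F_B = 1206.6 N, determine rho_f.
Formula: F_B = \rho_f g V_{disp}
Substituting knowns: 1206.6 = rho_f·9.81·0.12
Solving for rho_f: rho_f = 1206.6/(9.81·0.12) = 1025 kg/m³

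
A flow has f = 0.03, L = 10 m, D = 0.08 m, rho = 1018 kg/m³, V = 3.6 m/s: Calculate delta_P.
Formula: \Delta P = f \frac{L}{D} \frac{\rho V^2}{2}
delta_P = 0.03·(10/0.08)·0.5·1018·3.6²/1000 = 24.74 kPa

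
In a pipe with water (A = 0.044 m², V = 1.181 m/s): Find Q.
Formula: Q = A V
Q = 0.044·1.181·1000 = 51.96 L/s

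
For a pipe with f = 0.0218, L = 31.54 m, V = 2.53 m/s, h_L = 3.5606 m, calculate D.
Formula: h_L = f \frac{L}{D} \frac{V^2}{2g}
Substituting knowns: 3.5606 = 0.0218·(31.54/D)·2.53²/(2·9.81)
Solving for D: D = 0.0218·31.54·2.53²/(2·9.81·3.5606) = 0.063 m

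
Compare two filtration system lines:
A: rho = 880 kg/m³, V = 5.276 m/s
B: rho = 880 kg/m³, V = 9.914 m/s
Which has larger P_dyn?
P_dyn(A) = 12.25 kPa, P_dyn(B) = 43.25 kPa. Answer: B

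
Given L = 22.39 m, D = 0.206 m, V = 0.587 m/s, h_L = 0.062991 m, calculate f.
Formula: h_L = f \frac{L}{D} \frac{V^2}{2g}
Substituting knowns: 0.062991 = f·(22.39/0.206)·0.587²/(2·9.81)
Solving for f: f = 0.062991·2·9.81/((22.39/0.206)·0.587²) = 0.033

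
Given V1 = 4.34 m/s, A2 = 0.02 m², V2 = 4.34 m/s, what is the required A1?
Formula: V_2 = \frac{A_1 V_1}{A_2}
Substituting knowns: 4.34 = A1·4.34/0.02
Solving for A1: A1 = 4.34·0.02/4.34 = 0.02 m²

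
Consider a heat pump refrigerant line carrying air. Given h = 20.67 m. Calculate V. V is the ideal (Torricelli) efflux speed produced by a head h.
Formula: V = \sqrt{2 g h}
V = √(2·9.81·20.67) = 20.14 m/s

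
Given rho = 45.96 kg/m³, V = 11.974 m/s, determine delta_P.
Formula: V = \sqrt{\frac{2 \Delta P}{\rho}}
Substituting knowns: 11.974 = √(2·(delta_P·1000)/45.96)
Solving for delta_P: delta_P = 11.974²·45.96/2/1000 = 3.295 kPa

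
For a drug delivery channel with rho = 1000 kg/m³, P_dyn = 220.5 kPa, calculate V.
Formula: P_{dyn} = \frac{1}{2} \rho V^2
Substituting knowns: 220.5 = 0.5·1000·V²/1000
Solving for V: V = √(2·(220.5·1000)/1000) = 21 m/s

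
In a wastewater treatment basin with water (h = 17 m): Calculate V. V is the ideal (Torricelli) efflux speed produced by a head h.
Formula: V = \sqrt{2 g h}
V = √(2·9.81·17) = 18.26 m/s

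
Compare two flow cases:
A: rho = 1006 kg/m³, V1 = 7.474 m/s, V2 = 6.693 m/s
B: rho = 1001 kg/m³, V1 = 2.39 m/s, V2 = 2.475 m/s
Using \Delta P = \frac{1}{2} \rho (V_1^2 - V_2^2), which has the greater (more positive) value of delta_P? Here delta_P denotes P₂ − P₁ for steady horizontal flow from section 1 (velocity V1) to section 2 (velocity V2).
delta_P(A) = 5.565 kPa, delta_P(B) = -0.207 kPa. Answer: A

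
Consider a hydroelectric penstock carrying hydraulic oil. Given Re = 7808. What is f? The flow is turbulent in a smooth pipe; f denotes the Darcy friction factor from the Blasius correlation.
Formula: f = \frac{0.316}{Re^{0.25}}
f = 0.316/7808^0.25 = 0.03362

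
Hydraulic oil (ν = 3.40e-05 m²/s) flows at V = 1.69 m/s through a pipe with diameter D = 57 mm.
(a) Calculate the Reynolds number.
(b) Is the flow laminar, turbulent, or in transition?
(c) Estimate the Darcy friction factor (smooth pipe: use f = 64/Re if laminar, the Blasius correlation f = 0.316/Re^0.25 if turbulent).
(a) Re = V·D/ν = 1.69·0.057/3.40e-05 = 2833.2
(b) Flow regime: transition (2300 ≤ Re ≤ 4000)
(c) Friction factor: f ≈ 0.04 (transitional regime, no simple correlation)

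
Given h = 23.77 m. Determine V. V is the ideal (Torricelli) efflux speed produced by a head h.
Formula: V = \sqrt{2 g h}
V = √(2·9.81·23.77) = 21.6 m/s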